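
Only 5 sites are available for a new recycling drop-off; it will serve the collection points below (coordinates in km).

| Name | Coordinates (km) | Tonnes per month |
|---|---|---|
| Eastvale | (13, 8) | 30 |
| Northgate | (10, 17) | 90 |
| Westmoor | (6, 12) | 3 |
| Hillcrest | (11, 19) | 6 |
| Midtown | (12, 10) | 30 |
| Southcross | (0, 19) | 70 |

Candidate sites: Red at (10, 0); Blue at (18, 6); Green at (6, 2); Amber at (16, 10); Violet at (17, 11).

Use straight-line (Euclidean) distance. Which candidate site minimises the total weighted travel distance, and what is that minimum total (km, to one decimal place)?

Amber, total 2435.3 km

Total weighted distance at each candidate:
  Red (10, 0): total = 3747.3
  Blue (18, 6): total = 3285.1
  Green (6, 2): total = 3372.0
  Amber (16, 10): total = 2435.3
  Violet (17, 11): total = 2541.0
Minimum is at Amber with total 2435.3 km.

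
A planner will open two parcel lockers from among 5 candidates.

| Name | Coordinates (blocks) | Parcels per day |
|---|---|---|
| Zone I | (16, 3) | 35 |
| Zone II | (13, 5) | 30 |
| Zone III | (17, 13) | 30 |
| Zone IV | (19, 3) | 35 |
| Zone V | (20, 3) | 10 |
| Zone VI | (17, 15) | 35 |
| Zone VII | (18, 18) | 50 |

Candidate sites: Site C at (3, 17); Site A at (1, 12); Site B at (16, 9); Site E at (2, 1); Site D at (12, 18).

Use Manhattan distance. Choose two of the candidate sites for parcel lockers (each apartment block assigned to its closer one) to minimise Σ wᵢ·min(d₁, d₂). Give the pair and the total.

Evaluate every pair (each demand assigned to the nearer of the two):
  {Site B, Site D}: total = 1530
  {Site C, Site B}: total = 1780
  {Site A, Site B}: total = 1780
  {Site B, Site E}: total = 1780
  {Site E, Site D}: total = 2725
  {Site C, Site D}: total = 2965
  {Site A, Site D}: total = 2965
  {Site C, Site E}: total = 3775
  {Site A, Site E}: total = 4200
  {Site C, Site A}: total = 4505
Best pair: {Site B, Site D} with total 1530.

{Site B, Site D}, total 1530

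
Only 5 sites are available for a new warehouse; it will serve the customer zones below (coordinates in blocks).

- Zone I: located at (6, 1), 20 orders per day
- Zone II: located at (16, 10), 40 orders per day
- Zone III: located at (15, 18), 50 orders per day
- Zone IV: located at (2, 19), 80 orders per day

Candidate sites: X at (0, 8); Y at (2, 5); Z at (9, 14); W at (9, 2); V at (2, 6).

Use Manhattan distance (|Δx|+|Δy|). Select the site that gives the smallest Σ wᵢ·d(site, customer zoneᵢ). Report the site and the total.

Total weighted distance at each candidate:
  X (0, 8): total = 3270
  Y (2, 5): total = 3340
  Z (9, 14): total = 2220
  W (9, 2): total = 3700
  V (2, 6): total = 3190
Minimum is at Z with total 2220 blocks.

Z, total 2220 blocks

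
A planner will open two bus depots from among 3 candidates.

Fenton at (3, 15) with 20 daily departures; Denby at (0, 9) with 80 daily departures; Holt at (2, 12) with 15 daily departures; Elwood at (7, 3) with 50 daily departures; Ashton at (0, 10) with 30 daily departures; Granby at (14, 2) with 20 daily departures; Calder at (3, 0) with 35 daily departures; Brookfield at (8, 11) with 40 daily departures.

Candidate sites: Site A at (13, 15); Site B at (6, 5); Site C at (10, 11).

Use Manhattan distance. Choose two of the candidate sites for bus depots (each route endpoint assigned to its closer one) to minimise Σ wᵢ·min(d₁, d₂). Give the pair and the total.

Evaluate every pair (each demand assigned to the nearer of the two):
  {Site B, Site C}: total = 2215
  {Site A, Site B}: total = 2465
  {Site A, Site C}: total = 3145
Best pair: {Site B, Site C} with total 2215.

{Site B, Site C}, total 2215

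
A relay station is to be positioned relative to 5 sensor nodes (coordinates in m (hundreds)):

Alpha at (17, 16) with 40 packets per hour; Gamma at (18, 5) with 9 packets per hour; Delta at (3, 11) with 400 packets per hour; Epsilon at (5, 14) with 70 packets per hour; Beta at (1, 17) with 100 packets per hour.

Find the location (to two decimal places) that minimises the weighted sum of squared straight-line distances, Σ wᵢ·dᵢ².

(4.03, 12.54)

The minimiser of Σwᵢ‖p−pᵢ‖² is the weighted centroid p* = (Σwᵢpᵢ)/(Σwᵢ).
Σwᵢ = 619.
Σwᵢxᵢ = 40·17 + 9·18 + 400·3 + 70·5 + 100·1 = 2492.
Σwᵢyᵢ = 40·16 + 9·5 + 400·11 + 70·14 + 100·17 = 7765.
x* = 2492/619 = 4.03, y* = 7765/619 = 12.54.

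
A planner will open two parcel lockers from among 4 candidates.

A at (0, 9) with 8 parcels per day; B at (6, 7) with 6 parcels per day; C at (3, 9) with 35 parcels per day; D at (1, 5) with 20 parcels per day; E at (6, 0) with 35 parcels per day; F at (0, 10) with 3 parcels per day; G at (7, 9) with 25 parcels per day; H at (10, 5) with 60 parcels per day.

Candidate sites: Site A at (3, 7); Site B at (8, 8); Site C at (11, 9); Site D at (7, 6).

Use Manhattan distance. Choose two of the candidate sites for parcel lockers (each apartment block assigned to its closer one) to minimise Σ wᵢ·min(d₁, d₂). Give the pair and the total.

Evaluate every pair (each demand assigned to the nearer of the two):
  {Site A, Site D}: total = 780
  {Site A, Site B}: total = 926
  {Site A, Site C}: total = 976
  {Site B, Site D}: total = 999
  {Site C, Site D}: total = 1070
  {Site B, Site C}: total = 1230
Best pair: {Site A, Site D} with total 780.

{Site A, Site D}, total 780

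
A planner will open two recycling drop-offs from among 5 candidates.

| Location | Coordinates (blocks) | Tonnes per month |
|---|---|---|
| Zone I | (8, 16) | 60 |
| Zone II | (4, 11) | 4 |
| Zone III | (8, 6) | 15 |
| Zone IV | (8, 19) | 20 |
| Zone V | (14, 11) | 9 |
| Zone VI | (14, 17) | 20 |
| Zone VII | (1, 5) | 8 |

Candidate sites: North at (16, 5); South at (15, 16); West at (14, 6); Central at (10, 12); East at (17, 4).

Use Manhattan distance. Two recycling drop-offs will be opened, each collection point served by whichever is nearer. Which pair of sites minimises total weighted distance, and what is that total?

{South, Central}, total 901

Evaluate every pair (each demand assigned to the nearer of the two):
  {South, Central}: total = 901
  {South, West}: total = 967
  {West, Central}: total = 995
  {North, South}: total = 1033
  {North, Central}: total = 1033
  {Central, East}: total = 1041
  {South, East}: total = 1079
  {North, West}: total = 1867
  {West, East}: total = 1867
  {North, East}: total = 2259
Best pair: {South, Central} with total 901.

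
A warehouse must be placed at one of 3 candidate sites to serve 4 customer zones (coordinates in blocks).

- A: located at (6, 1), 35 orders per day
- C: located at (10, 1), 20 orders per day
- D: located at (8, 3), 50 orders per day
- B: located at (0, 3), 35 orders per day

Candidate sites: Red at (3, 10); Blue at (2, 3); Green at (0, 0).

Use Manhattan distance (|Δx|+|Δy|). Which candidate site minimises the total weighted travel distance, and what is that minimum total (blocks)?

Total weighted distance at each candidate:
  Red (3, 10): total = 1690
  Blue (2, 3): total = 780
  Green (0, 0): total = 1120
Minimum is at Blue with total 780 blocks.

Blue, total 780 blocks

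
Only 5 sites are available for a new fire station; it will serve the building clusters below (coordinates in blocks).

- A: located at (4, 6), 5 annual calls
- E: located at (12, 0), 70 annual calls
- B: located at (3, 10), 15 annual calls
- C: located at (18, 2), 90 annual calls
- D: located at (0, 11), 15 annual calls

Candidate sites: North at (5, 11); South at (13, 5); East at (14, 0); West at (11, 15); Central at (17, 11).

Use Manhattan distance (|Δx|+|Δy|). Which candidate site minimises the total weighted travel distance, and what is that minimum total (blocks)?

Total weighted distance at each candidate:
  North (5, 11): total = 3390
  South (13, 5): total = 1700
  East (14, 0): total = 1450
  West (11, 15): total = 3420
  Central (17, 11): total = 2590
Minimum is at East with total 1450 blocks.

East, total 1450 blocks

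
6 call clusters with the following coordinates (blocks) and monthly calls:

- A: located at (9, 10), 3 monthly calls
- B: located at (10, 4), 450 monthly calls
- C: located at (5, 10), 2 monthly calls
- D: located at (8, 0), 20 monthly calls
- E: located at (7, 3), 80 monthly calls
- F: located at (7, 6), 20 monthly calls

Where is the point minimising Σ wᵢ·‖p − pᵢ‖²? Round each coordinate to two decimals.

(9.39, 3.84)

The minimiser of Σwᵢ‖p−pᵢ‖² is the weighted centroid p* = (Σwᵢpᵢ)/(Σwᵢ).
Σwᵢ = 575.
Σwᵢxᵢ = 3·9 + 450·10 + 2·5 + 20·8 + 80·7 + 20·7 = 5397.
Σwᵢyᵢ = 3·10 + 450·4 + 2·10 + 20·0 + 80·3 + 20·6 = 2210.
x* = 5397/575 = 9.39, y* = 2210/575 = 3.84.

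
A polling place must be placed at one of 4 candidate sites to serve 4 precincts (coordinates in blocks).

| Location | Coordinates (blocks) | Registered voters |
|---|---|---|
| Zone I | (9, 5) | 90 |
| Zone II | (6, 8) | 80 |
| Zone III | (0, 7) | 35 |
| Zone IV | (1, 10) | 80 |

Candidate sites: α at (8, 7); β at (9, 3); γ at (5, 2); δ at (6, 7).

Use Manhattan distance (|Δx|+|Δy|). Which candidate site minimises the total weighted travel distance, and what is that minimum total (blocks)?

δ, total 1380 blocks

Total weighted distance at each candidate:
  α (8, 7): total = 1590
  β (9, 3): total = 2475
  γ (5, 2): total = 2500
  δ (6, 7): total = 1380
Minimum is at δ with total 1380 blocks.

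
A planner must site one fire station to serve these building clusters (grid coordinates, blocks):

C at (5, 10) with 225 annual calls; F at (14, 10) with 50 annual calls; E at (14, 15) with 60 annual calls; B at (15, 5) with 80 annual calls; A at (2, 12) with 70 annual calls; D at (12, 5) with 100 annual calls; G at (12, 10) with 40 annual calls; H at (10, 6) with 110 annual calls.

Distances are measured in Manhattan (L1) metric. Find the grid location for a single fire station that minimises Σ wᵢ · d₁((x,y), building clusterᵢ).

(10, 10)

Manhattan distance separates: Σwᵢ(|x−xᵢ|+|y−yᵢ|) = Σwᵢ|x−xᵢ| + Σwᵢ|y−yᵢ|, so x and y are optimised independently as 1-D weighted medians.
Total weight W = 735; half = 367.5.
x-coordinate, sorted with cumulative weight:
  x=2 (A, w=70) cum 70
  x=5 (C, w=225) cum 295
  x=10 (H, w=110) cum 405  ← median
  x=12 (D, w=100) cum 505
  x=12 (G, w=40) cum 545
  x=14 (F, w=50) cum 595
  x=14 (E, w=60) cum 655
  x=15 (B, w=80) cum 735
⇒ x* = 10
y-coordinate, sorted with cumulative weight:
  y=5 (B, w=80) cum 80
  y=5 (D, w=100) cum 180
  y=6 (H, w=110) cum 290
  y=10 (C, w=225) cum 515  ← median
  y=10 (F, w=50) cum 565
  y=10 (G, w=40) cum 605
  y=12 (A, w=70) cum 675
  y=15 (E, w=60) cum 735
⇒ y* = 10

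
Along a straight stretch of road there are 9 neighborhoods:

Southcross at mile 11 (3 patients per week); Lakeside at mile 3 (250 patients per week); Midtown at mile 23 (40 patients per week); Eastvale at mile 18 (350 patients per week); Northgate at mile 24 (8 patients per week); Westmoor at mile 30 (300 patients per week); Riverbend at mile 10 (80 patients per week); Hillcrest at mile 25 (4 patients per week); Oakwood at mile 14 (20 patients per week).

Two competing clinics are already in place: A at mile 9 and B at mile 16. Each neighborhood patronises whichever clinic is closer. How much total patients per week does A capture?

333

The indifferent point is the midpoint (9+16)/2 = 12.5; neighborhoods left of it (closer to A at 9) go to A, those right go to B.
  Lakeside at 3 (w=250) → A
  Riverbend at 10 (w=80) → A
  Southcross at 11 (w=3) → A
  Oakwood at 14 (w=20) → B
  Eastvale at 18 (w=350) → B
  Midtown at 23 (w=40) → B
  Northgate at 24 (w=8) → B
  Hillcrest at 25 (w=4) → B
  Westmoor at 30 (w=300) → B
A captures 333; B captures 722.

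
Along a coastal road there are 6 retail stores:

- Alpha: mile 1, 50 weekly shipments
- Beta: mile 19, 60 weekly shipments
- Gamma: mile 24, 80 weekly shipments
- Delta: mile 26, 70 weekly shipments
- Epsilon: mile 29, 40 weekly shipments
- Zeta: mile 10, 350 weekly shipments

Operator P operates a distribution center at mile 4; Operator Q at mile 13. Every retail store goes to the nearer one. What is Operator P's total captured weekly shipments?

The indifferent point is the midpoint (4+13)/2 = 8.5; retail stores left of it (closer to Operator P at 4) go to Operator P, those right go to Operator Q.
  Alpha at 1 (w=50) → Operator P
  Zeta at 10 (w=350) → Operator Q
  Beta at 19 (w=60) → Operator Q
  Gamma at 24 (w=80) → Operator Q
  Delta at 26 (w=70) → Operator Q
  Epsilon at 29 (w=40) → Operator Q
Operator P captures 50; Operator Q captures 600.

50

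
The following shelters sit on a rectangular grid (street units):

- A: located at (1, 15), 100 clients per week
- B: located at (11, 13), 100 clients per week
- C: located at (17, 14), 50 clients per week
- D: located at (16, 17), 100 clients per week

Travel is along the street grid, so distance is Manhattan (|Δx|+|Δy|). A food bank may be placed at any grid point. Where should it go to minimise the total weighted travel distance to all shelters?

(11, 15)

Manhattan distance separates: Σwᵢ(|x−xᵢ|+|y−yᵢ|) = Σwᵢ|x−xᵢ| + Σwᵢ|y−yᵢ|, so x and y are optimised independently as 1-D weighted medians.
Total weight W = 350; half = 175.
x-coordinate, sorted with cumulative weight:
  x=1 (A, w=100) cum 100
  x=11 (B, w=100) cum 200  ← median
  x=16 (D, w=100) cum 300
  x=17 (C, w=50) cum 350
⇒ x* = 11
y-coordinate, sorted with cumulative weight:
  y=13 (B, w=100) cum 100
  y=14 (C, w=50) cum 150
  y=15 (A, w=100) cum 250  ← median
  y=17 (D, w=100) cum 350
⇒ y* = 15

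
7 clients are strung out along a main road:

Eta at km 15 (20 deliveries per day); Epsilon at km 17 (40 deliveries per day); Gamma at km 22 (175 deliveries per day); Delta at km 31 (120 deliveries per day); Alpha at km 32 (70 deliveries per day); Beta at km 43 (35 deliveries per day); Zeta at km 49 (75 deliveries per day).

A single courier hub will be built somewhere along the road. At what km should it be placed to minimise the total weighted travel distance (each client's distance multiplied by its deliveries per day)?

x = 31

For a sum of weighted absolute distances on a line, the optimum is the weighted median (not the mean). Total weight W = 535; half-weight = 267.5.
Sort by position and accumulate weight:
  km 15 (Eta, w=20) → cum 20
  km 17 (Epsilon, w=40) → cum 60
  km 22 (Gamma, w=175) → cum 235
  km 31 (Delta, w=120) → cum 355  ≥ 267.5 → median here
  km 32 (Alpha, w=70) → cum 425
  km 43 (Beta, w=35) → cum 460
  km 49 (Zeta, w=75) → cum 535
Optimal location: km 31.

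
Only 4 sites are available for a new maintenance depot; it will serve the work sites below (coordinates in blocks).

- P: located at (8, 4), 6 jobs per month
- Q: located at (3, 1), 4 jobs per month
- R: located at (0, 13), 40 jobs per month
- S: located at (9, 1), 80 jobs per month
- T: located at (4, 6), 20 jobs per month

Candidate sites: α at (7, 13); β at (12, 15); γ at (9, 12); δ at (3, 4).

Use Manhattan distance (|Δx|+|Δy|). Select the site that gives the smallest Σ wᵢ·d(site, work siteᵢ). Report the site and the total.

δ, total 1302 blocks

Total weighted distance at each candidate:
  α (7, 13): total = 1724
  β (12, 15): total = 2442
  γ (9, 12): total = 1622
  δ (3, 4): total = 1302
Minimum is at δ with total 1302 blocks.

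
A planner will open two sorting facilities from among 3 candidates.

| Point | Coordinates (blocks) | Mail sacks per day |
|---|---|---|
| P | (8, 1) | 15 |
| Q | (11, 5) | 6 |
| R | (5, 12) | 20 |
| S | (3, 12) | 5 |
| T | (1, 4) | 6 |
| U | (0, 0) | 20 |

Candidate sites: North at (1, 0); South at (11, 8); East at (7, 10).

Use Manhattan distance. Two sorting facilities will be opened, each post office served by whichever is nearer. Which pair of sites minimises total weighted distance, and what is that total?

{North, East}, total 328

Evaluate every pair (each demand assigned to the nearer of the two):
  {North, East}: total = 328
  {North, South}: total = 442
  {South, East}: total = 690
Best pair: {North, East} with total 328.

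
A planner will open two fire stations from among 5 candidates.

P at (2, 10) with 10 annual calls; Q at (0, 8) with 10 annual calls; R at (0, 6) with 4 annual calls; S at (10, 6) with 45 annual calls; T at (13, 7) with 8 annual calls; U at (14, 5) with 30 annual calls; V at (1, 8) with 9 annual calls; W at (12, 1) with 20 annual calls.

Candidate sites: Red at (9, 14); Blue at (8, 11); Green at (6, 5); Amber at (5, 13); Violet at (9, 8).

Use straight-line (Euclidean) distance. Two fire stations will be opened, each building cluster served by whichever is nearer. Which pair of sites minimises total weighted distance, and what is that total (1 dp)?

Evaluate every pair (each demand assigned to the nearer of the two):
  {Green, Violet}: total = 660.7
  {Amber, Violet}: total = 666.0
  {Blue, Violet}: total = 712.5
  {Red, Violet}: total = 732.5
  {Green, Amber}: total = 814.3
  {Blue, Green}: total = 825.7
  {Red, Green}: total = 835.9
  {Blue, Amber}: total = 968.7
  {Red, Blue}: total = 1016.1
  {Red, Amber}: total = 1208.2
Best pair: {Green, Violet} with total 660.7.

{Green, Violet}, total 660.7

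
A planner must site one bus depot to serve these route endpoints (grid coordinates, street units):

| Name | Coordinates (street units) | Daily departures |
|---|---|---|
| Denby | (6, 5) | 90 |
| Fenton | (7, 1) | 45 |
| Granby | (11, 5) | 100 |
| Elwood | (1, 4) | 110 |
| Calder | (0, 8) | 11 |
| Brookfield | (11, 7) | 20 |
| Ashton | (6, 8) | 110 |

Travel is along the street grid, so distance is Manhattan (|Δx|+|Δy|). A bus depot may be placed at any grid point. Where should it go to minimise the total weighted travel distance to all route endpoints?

Manhattan distance separates: Σwᵢ(|x−xᵢ|+|y−yᵢ|) = Σwᵢ|x−xᵢ| + Σwᵢ|y−yᵢ|, so x and y are optimised independently as 1-D weighted medians.
Total weight W = 486; half = 243.
x-coordinate, sorted with cumulative weight:
  x=0 (Calder, w=11) cum 11
  x=1 (Elwood, w=110) cum 121
  x=6 (Denby, w=90) cum 211
  x=6 (Ashton, w=110) cum 321  ← median
  x=7 (Fenton, w=45) cum 366
  x=11 (Granby, w=100) cum 466
  x=11 (Brookfield, w=20) cum 486
⇒ x* = 6
y-coordinate, sorted with cumulative weight:
  y=1 (Fenton, w=45) cum 45
  y=4 (Elwood, w=110) cum 155
  y=5 (Denby, w=90) cum 245  ← median
  y=5 (Granby, w=100) cum 345
  y=7 (Brookfield, w=20) cum 365
  y=8 (Calder, w=11) cum 376
  y=8 (Ashton, w=110) cum 486
⇒ y* = 5

(6, 5)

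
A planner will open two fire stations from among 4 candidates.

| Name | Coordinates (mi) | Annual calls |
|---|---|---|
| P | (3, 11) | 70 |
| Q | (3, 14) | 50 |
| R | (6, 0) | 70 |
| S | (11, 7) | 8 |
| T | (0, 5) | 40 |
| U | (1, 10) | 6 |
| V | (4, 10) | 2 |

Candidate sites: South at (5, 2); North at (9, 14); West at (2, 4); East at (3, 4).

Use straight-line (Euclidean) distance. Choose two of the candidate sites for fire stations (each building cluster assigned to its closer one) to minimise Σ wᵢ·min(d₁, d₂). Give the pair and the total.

{South, North}, total 1284.0

Evaluate every pair (each demand assigned to the nearer of the two):
  {South, North}: total = 1284.0
  {North, East}: total = 1354.4
  {South, West}: total = 1355.1
  {North, West}: total = 1362.4
  {South, East}: total = 1385.6
  {West, East}: total = 1546.5
Best pair: {South, North} with total 1284.0.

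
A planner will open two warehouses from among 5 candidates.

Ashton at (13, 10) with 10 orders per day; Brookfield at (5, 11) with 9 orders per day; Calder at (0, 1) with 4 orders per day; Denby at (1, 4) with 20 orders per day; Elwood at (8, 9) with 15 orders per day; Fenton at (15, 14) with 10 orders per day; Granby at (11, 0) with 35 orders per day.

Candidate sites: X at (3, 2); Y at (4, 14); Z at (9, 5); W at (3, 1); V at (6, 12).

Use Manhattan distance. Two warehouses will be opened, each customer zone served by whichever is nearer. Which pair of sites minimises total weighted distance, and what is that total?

Evaluate every pair (each demand assigned to the nearer of the two):
  {W, V}: total = 720
  {X, V}: total = 739
  {X, Z}: total = 746
  {Z, W}: total = 762
  {Z, V}: total = 770
  {Y, Z}: total = 788
  {Y, W}: total = 838
  {X, Y}: total = 857
  {X, W}: total = 1106
  {Y, V}: total = 1216
Best pair: {W, V} with total 720.

{W, V}, total 720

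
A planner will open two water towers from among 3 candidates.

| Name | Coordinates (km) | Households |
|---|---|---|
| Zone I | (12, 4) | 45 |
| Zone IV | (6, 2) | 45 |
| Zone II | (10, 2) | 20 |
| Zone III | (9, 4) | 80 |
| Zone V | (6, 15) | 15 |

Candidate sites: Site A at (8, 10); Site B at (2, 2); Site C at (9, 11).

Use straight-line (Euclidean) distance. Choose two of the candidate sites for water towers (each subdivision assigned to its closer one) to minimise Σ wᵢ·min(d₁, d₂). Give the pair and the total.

{Site A, Site B}, total 1231.9

Evaluate every pair (each demand assigned to the nearer of the two):
  {Site A, Site B}: total = 1231.9
  {Site B, Site C}: total = 1317.7
  {Site A, Site C}: total = 1422.1
Best pair: {Site A, Site B} with total 1231.9.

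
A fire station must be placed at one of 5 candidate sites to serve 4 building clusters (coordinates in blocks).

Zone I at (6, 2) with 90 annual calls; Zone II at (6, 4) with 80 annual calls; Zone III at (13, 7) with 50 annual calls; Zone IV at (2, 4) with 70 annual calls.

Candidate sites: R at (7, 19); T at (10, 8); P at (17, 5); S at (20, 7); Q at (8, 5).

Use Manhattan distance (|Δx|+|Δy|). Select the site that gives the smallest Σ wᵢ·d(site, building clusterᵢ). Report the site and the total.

Total weighted distance at each candidate:
  R (7, 19): total = 5200
  T (10, 8): total = 2580
  P (17, 5): total = 3640
  S (20, 7): total = 4890
  Q (8, 5): total = 1530
Minimum is at Q with total 1530 blocks.

Q, total 1530 blocks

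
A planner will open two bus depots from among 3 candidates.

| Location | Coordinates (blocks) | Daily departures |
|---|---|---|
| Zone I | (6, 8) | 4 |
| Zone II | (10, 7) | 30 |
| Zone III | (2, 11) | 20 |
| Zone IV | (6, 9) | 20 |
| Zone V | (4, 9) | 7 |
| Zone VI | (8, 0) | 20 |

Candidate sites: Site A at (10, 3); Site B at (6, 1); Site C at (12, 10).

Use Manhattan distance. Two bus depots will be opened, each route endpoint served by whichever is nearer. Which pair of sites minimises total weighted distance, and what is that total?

Evaluate every pair (each demand assigned to the nearer of the two):
  {Site B, Site C}: total = 661
  {Site A, Site C}: total = 675
  {Site A, Site B}: total = 718
Best pair: {Site B, Site C} with total 661.

{Site B, Site C}, total 661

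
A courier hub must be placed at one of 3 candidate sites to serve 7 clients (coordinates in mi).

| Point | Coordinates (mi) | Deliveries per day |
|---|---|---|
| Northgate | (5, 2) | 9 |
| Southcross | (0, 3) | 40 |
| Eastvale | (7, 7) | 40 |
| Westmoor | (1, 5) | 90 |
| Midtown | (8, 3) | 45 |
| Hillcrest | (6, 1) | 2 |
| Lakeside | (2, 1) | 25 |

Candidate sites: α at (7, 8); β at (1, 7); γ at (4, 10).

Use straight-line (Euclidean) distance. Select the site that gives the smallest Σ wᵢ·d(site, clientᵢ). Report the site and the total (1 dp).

β, total 1173.0 mi

Total weighted distance at each candidate:
  α (7, 8): total = 1503.4
  β (1, 7): total = 1173.0
  γ (4, 10): total = 1701.3
Minimum is at β with total 1173.0 mi.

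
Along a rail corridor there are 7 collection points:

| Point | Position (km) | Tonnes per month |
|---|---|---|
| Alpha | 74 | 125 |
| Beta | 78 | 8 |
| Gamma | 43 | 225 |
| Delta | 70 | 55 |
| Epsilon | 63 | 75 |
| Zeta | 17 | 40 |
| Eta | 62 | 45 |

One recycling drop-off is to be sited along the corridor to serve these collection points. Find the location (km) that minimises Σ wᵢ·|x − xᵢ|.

x = 62

For a sum of weighted absolute distances on a line, the optimum is the weighted median (not the mean). Total weight W = 573; half-weight = 286.5.
Sort by position and accumulate weight:
  km 17 (Zeta, w=40) → cum 40
  km 43 (Gamma, w=225) → cum 265
  km 62 (Eta, w=45) → cum 310  ≥ 286.5 → median here
  km 63 (Epsilon, w=75) → cum 385
  km 70 (Delta, w=55) → cum 440
  km 74 (Alpha, w=125) → cum 565
  km 78 (Beta, w=8) → cum 573
Optimal location: km 62.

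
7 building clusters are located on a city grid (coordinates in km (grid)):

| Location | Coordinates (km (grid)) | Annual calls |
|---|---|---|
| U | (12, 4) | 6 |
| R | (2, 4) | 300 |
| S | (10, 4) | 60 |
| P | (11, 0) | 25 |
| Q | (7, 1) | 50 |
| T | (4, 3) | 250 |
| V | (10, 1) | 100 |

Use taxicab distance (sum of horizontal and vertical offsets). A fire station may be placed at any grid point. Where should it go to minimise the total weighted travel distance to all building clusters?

(4, 3)

Manhattan distance separates: Σwᵢ(|x−xᵢ|+|y−yᵢ|) = Σwᵢ|x−xᵢ| + Σwᵢ|y−yᵢ|, so x and y are optimised independently as 1-D weighted medians.
Total weight W = 791; half = 395.5.
x-coordinate, sorted with cumulative weight:
  x=2 (R, w=300) cum 300
  x=4 (T, w=250) cum 550  ← median
  x=7 (Q, w=50) cum 600
  x=10 (S, w=60) cum 660
  x=10 (V, w=100) cum 760
  x=11 (P, w=25) cum 785
  x=12 (U, w=6) cum 791
⇒ x* = 4
y-coordinate, sorted with cumulative weight:
  y=0 (P, w=25) cum 25
  y=1 (Q, w=50) cum 75
  y=1 (V, w=100) cum 175
  y=3 (T, w=250) cum 425  ← median
  y=4 (U, w=6) cum 431
  y=4 (R, w=300) cum 731
  y=4 (S, w=60) cum 791
⇒ y* = 3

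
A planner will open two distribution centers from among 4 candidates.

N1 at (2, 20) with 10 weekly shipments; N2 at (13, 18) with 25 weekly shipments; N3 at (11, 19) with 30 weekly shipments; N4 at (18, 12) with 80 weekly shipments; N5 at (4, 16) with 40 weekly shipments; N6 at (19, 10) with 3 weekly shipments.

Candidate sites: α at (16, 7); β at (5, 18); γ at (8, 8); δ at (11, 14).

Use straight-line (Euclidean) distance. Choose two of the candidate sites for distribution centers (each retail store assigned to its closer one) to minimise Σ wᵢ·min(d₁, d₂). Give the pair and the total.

Evaluate every pair (each demand assigned to the nearer of the two):
  {α, β}: total = 951.5
  {β, δ}: total = 996.5
  {α, δ}: total = 1104.7
  {γ, δ}: total = 1270.4
  {β, γ}: total = 1403.1
  {α, γ}: total = 1557.0
Best pair: {α, β} with total 951.5.

{α, β}, total 951.5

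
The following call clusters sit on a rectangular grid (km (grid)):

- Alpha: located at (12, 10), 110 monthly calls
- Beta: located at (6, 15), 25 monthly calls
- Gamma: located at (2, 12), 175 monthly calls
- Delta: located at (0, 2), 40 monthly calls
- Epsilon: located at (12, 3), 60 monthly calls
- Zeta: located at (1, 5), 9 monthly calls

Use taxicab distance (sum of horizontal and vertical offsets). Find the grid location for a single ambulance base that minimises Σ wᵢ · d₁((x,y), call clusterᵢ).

(2, 10)

Manhattan distance separates: Σwᵢ(|x−xᵢ|+|y−yᵢ|) = Σwᵢ|x−xᵢ| + Σwᵢ|y−yᵢ|, so x and y are optimised independently as 1-D weighted medians.
Total weight W = 419; half = 209.5.
x-coordinate, sorted with cumulative weight:
  x=0 (Delta, w=40) cum 40
  x=1 (Zeta, w=9) cum 49
  x=2 (Gamma, w=175) cum 224  ← median
  x=6 (Beta, w=25) cum 249
  x=12 (Alpha, w=110) cum 359
  x=12 (Epsilon, w=60) cum 419
⇒ x* = 2
y-coordinate, sorted with cumulative weight:
  y=2 (Delta, w=40) cum 40
  y=3 (Epsilon, w=60) cum 100
  y=5 (Zeta, w=9) cum 109
  y=10 (Alpha, w=110) cum 219  ← median
  y=12 (Gamma, w=175) cum 394
  y=15 (Beta, w=25) cum 419
⇒ y* = 10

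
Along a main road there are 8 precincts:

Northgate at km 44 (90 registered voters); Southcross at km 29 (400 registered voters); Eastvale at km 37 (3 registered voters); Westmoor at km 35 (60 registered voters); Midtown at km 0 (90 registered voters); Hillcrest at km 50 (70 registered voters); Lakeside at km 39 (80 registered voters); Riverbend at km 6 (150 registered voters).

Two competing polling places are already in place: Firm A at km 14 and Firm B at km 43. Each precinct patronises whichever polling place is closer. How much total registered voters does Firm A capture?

240

The indifferent point is the midpoint (14+43)/2 = 28.5; precincts left of it (closer to Firm A at 14) go to Firm A, those right go to Firm B.
  Midtown at 0 (w=90) → Firm A
  Riverbend at 6 (w=150) → Firm A
  Southcross at 29 (w=400) → Firm B
  Westmoor at 35 (w=60) → Firm B
  Eastvale at 37 (w=3) → Firm B
  Lakeside at 39 (w=80) → Firm B
  Northgate at 44 (w=90) → Firm B
  Hillcrest at 50 (w=70) → Firm B
Firm A captures 240; Firm B captures 703.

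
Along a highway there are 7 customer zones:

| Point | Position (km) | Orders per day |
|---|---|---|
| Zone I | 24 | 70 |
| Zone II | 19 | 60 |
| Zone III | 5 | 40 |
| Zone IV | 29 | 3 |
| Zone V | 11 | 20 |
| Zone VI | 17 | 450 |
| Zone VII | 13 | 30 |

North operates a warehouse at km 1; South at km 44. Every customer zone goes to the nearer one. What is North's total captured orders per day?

The indifferent point is the midpoint (1+44)/2 = 22.5; customer zones left of it (closer to North at 1) go to North, those right go to South.
  Zone III at 5 (w=40) → North
  Zone V at 11 (w=20) → North
  Zone VII at 13 (w=30) → North
  Zone VI at 17 (w=450) → North
  Zone II at 19 (w=60) → North
  Zone I at 24 (w=70) → South
  Zone IV at 29 (w=3) → South
North captures 600; South captures 73.

600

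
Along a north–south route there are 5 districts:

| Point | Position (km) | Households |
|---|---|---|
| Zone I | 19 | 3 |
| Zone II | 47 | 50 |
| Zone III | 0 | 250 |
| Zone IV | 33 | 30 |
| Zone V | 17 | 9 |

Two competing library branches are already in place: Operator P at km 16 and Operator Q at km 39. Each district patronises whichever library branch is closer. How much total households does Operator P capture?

262

The indifferent point is the midpoint (16+39)/2 = 27.5; districts left of it (closer to Operator P at 16) go to Operator P, those right go to Operator Q.
  Zone III at 0 (w=250) → Operator P
  Zone V at 17 (w=9) → Operator P
  Zone I at 19 (w=3) → Operator P
  Zone IV at 33 (w=30) → Operator Q
  Zone II at 47 (w=50) → Operator Q
Operator P captures 262; Operator Q captures 80.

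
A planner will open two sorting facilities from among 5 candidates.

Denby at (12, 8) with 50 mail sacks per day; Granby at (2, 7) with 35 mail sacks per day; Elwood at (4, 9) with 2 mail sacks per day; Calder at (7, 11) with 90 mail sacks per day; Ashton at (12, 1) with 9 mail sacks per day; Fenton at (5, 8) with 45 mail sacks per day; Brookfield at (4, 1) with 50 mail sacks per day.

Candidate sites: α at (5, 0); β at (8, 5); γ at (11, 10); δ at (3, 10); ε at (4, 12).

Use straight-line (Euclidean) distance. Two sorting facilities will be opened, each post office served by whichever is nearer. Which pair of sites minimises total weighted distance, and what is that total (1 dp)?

Evaluate every pair (each demand assigned to the nearer of the two):
  {α, γ}: total = 1182.5
  {β, δ}: total = 1195.6
  {α, δ}: total = 1207.2
  {β, γ}: total = 1240.2
  {α, ε}: total = 1246.2
  {β, ε}: total = 1248.4
  {γ, δ}: total = 1257.9
  {α, β}: total = 1342.7
  {γ, ε}: total = 1407.9
  {δ, ε}: total = 1539.9
Best pair: {α, γ} with total 1182.5.

{α, γ}, total 1182.5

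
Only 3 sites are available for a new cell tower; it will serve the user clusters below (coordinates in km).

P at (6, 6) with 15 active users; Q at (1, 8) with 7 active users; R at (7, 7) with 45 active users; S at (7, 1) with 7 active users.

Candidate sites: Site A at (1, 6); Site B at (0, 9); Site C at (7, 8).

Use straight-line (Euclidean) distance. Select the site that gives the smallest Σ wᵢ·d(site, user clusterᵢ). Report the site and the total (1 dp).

Total weighted distance at each candidate:
  Site A (1, 6): total = 417.4
  Site B (0, 9): total = 512.5
  Site C (7, 8): total = 169.5
Minimum is at Site C with total 169.5 km.

Site C, total 169.5 km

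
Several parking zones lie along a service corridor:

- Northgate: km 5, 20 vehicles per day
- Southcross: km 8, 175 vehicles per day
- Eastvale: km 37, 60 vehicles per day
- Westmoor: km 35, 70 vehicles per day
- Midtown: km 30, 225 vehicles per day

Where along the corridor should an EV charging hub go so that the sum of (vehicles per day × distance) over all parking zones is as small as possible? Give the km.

x = 30

For a sum of weighted absolute distances on a line, the optimum is the weighted median (not the mean). Total weight W = 550; half-weight = 275.
Sort by position and accumulate weight:
  km 5 (Northgate, w=20) → cum 20
  km 8 (Southcross, w=175) → cum 195
  km 30 (Midtown, w=225) → cum 420  ≥ 275 → median here
  km 35 (Westmoor, w=70) → cum 490
  km 37 (Eastvale, w=60) → cum 550
Optimal location: km 30.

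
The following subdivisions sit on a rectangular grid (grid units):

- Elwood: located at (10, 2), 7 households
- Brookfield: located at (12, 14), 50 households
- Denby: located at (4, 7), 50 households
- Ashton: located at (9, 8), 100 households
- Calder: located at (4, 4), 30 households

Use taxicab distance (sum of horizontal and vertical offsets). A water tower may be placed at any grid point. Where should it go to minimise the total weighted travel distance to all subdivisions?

Manhattan distance separates: Σwᵢ(|x−xᵢ|+|y−yᵢ|) = Σwᵢ|x−xᵢ| + Σwᵢ|y−yᵢ|, so x and y are optimised independently as 1-D weighted medians.
Total weight W = 237; half = 118.5.
x-coordinate, sorted with cumulative weight:
  x=4 (Denby, w=50) cum 50
  x=4 (Calder, w=30) cum 80
  x=9 (Ashton, w=100) cum 180  ← median
  x=10 (Elwood, w=7) cum 187
  x=12 (Brookfield, w=50) cum 237
⇒ x* = 9
y-coordinate, sorted with cumulative weight:
  y=2 (Elwood, w=7) cum 7
  y=4 (Calder, w=30) cum 37
  y=7 (Denby, w=50) cum 87
  y=8 (Ashton, w=100) cum 187  ← median
  y=14 (Brookfield, w=50) cum 237
⇒ y* = 8

(9, 8)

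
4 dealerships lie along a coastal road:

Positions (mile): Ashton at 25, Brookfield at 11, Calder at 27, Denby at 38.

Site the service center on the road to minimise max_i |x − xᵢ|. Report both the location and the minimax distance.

location 24.5, max distance 13.5

The 1-center on a line is the midpoint of the two extreme points: leftmost at 11, rightmost at 38.
Optimal location = (11 + 38)/2 = 24.5; maximum distance = (38 − 11)/2 = 13.5.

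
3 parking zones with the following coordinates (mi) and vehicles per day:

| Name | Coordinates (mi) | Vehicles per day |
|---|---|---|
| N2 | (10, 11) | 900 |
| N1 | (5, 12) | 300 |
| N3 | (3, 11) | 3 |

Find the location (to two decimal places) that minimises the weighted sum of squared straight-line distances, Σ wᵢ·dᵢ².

(8.74, 11.25)

The minimiser of Σwᵢ‖p−pᵢ‖² is the weighted centroid p* = (Σwᵢpᵢ)/(Σwᵢ).
Σwᵢ = 1203.
Σwᵢxᵢ = 900·10 + 300·5 + 3·3 = 10509.
Σwᵢyᵢ = 900·11 + 300·12 + 3·11 = 13533.
x* = 10509/1203 = 8.74, y* = 13533/1203 = 11.25.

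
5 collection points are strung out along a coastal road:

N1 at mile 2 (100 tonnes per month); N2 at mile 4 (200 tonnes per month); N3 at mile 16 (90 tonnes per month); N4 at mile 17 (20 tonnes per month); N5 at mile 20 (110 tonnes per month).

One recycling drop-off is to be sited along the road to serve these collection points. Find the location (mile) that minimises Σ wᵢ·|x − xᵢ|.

x = 4

For a sum of weighted absolute distances on a line, the optimum is the weighted median (not the mean). Total weight W = 520; half-weight = 260.
Sort by position and accumulate weight:
  mile 2 (N1, w=100) → cum 100
  mile 4 (N2, w=200) → cum 300  ≥ 260 → median here
  mile 16 (N3, w=90) → cum 390
  mile 17 (N4, w=20) → cum 410
  mile 20 (N5, w=110) → cum 520
Optimal location: mile 4.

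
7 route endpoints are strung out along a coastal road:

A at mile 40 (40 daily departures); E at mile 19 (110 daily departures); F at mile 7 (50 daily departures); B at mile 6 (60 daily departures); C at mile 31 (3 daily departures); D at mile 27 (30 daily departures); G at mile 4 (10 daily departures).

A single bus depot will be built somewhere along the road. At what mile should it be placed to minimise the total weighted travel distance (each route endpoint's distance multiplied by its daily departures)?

x = 19

For a sum of weighted absolute distances on a line, the optimum is the weighted median (not the mean). Total weight W = 303; half-weight = 151.5.
Sort by position and accumulate weight:
  mile 4 (G, w=10) → cum 10
  mile 6 (B, w=60) → cum 70
  mile 7 (F, w=50) → cum 120
  mile 19 (E, w=110) → cum 230  ≥ 151.5 → median here
  mile 27 (D, w=30) → cum 260
  mile 31 (C, w=3) → cum 263
  mile 40 (A, w=40) → cum 303
Optimal location: mile 19.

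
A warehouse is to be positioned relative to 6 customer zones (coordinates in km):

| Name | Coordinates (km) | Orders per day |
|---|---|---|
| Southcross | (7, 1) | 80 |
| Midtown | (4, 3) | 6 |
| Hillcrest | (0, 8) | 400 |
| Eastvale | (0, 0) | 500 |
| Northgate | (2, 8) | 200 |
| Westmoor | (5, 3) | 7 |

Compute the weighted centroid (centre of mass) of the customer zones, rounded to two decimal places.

(0.85, 4.12)

The minimiser of Σwᵢ‖p−pᵢ‖² is the weighted centroid p* = (Σwᵢpᵢ)/(Σwᵢ).
Σwᵢ = 1193.
Σwᵢxᵢ = 80·7 + 6·4 + 400·0 + 500·0 + 200·2 + 7·5 = 1019.
Σwᵢyᵢ = 80·1 + 6·3 + 400·8 + 500·0 + 200·8 + 7·3 = 4919.
x* = 1019/1193 = 0.85, y* = 4919/1193 = 4.12.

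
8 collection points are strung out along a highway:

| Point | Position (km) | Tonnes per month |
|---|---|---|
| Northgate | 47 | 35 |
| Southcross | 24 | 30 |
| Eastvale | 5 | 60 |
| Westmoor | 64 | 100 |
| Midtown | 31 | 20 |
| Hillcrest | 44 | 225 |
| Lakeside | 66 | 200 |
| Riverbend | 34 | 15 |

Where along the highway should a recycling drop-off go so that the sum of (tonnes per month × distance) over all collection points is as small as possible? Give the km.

x = 44

For a sum of weighted absolute distances on a line, the optimum is the weighted median (not the mean). Total weight W = 685; half-weight = 342.5.
Sort by position and accumulate weight:
  km 5 (Eastvale, w=60) → cum 60
  km 24 (Southcross, w=30) → cum 90
  km 31 (Midtown, w=20) → cum 110
  km 34 (Riverbend, w=15) → cum 125
  km 44 (Hillcrest, w=225) → cum 350  ≥ 342.5 → median here
  km 47 (Northgate, w=35) → cum 385
  km 64 (Westmoor, w=100) → cum 485
  km 66 (Lakeside, w=200) → cum 685
Optimal location: km 44.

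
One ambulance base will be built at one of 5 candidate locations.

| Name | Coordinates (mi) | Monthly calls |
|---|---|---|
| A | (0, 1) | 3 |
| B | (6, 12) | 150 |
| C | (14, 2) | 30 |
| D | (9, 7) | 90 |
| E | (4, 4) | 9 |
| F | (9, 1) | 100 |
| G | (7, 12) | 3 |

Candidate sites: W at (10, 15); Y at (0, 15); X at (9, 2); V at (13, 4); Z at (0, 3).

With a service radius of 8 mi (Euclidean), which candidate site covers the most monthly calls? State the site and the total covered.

Coverage radius r = 8 mi; a point is covered iff (Δx)²+(Δy)² ≤ 8² = 64.
  W (10, 15): covers {B, G} → 153
  Y (0, 15): covers {B, G} → 153
  X (9, 2): covers {C, D, E, F} → 229
  V (13, 4): covers {C, D, F} → 220
  Z (0, 3): covers {A, E} → 12
Maximum coverage at X: 229 monthly calls.

X, covering 229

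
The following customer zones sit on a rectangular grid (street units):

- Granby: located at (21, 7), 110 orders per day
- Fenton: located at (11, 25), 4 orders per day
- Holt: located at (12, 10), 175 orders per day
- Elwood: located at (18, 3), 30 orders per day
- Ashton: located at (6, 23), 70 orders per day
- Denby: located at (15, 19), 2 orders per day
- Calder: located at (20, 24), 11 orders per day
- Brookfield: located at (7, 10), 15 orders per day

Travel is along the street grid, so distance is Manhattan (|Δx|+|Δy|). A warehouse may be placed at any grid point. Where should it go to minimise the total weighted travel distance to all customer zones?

Manhattan distance separates: Σwᵢ(|x−xᵢ|+|y−yᵢ|) = Σwᵢ|x−xᵢ| + Σwᵢ|y−yᵢ|, so x and y are optimised independently as 1-D weighted medians.
Total weight W = 417; half = 208.5.
x-coordinate, sorted with cumulative weight:
  x=6 (Ashton, w=70) cum 70
  x=7 (Brookfield, w=15) cum 85
  x=11 (Fenton, w=4) cum 89
  x=12 (Holt, w=175) cum 264  ← median
  x=15 (Denby, w=2) cum 266
  x=18 (Elwood, w=30) cum 296
  x=20 (Calder, w=11) cum 307
  x=21 (Granby, w=110) cum 417
⇒ x* = 12
y-coordinate, sorted with cumulative weight:
  y=3 (Elwood, w=30) cum 30
  y=7 (Granby, w=110) cum 140
  y=10 (Holt, w=175) cum 315  ← median
  y=10 (Brookfield, w=15) cum 330
  y=19 (Denby, w=2) cum 332
  y=23 (Ashton, w=70) cum 402
  y=24 (Calder, w=11) cum 413
  y=25 (Fenton, w=4) cum 417
⇒ y* = 10

(12, 10)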